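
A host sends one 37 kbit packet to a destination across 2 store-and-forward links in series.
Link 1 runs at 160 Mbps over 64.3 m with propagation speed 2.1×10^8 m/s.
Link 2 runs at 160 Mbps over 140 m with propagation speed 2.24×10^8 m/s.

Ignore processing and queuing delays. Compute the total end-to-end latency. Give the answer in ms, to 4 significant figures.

L = 37000 bits.
Transmission delay per hop = L/R = 37000/160000000 = 0.23125 ms; 2 hops → 0.4625 ms.
Propagation delays (d/s per hop): 0.00030619, 0.000625 ms; sum = 0.00093119 ms.
End-to-end = 0.4634 ms.

0.4634 ms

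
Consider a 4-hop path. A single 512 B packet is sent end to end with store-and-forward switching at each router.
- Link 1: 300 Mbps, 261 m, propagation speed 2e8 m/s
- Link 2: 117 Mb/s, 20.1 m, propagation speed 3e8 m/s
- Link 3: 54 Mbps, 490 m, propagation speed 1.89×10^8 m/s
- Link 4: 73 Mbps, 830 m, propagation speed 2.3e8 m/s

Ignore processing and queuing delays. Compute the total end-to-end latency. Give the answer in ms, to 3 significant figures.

L = 512 × 8 = 4096 bits.
Transmission delays (L/R per hop): 0.0136533, 0.0350085, 0.0758519, 0.0561096 ms; sum = 0.180623 ms.
Propagation delays (d/s per hop): 0.001305, 6.7e-05, 0.00259259, 0.0036087 ms; sum = 0.00757329 ms.
End-to-end = 0.188 ms.

0.188 ms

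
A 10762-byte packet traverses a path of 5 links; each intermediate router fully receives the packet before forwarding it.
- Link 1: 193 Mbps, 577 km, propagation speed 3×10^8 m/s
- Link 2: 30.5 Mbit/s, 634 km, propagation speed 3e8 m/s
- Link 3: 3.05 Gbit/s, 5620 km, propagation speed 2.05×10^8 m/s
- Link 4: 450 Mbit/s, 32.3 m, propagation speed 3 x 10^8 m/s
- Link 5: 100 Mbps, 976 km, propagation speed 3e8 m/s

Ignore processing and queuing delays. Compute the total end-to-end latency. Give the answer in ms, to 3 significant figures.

39.1 ms

L = 10762 × 8 = 86096 bits.
Transmission delays (L/R per hop): 0.446093, 2.82282, 0.0282282, 0.191324, 0.86096 ms; sum = 4.34943 ms.
Propagation delays (d/s per hop): 1.92333, 2.11333, 27.4146, 0.000107667, 3.25333 ms; sum = 34.7047 ms.
End-to-end = 39.1 ms.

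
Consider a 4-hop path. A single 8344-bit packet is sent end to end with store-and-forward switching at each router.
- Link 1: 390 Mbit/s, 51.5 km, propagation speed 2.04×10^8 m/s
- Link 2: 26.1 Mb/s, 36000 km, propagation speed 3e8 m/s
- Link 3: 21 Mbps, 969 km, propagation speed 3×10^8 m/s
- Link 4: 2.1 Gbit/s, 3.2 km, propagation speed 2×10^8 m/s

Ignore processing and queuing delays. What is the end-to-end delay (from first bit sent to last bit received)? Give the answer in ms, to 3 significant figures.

Transmission delays (L/R per hop): 0.0213949, 0.319693, 0.397333, 0.00397333 ms; sum = 0.742395 ms.
Propagation delays (d/s per hop): 0.252451, 120, 3.23, 0.016 ms; sum = 123.498 ms.
End-to-end = 124 ms.

124 ms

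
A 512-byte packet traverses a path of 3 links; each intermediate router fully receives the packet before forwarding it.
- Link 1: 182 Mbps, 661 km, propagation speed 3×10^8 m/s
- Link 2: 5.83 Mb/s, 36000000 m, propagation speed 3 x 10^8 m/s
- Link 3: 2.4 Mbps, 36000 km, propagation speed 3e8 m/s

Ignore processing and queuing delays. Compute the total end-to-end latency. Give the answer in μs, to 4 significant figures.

L = 512 × 8 = 4096 bits.
Transmission delays (L/R per hop): 22.5055, 702.573, 1706.67 μs; sum = 2431.75 μs.
Propagation delays (d/s per hop): 2203.33, 120000, 120000 μs; sum = 242203 μs.
End-to-end = 244600 μs.

244600 μs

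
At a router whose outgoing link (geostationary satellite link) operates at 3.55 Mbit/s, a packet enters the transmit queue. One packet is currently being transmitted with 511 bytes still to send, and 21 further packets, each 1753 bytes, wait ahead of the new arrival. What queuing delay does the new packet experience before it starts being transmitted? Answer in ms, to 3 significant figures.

Each queued packet: L/R = 14024/3550000 = 3.95042 ms.
21 queued → 82.9589 ms.
Plus remaining 4088 bits of current packet: 1.15155 ms.
Queuing delay = 84.1 ms.

84.1 ms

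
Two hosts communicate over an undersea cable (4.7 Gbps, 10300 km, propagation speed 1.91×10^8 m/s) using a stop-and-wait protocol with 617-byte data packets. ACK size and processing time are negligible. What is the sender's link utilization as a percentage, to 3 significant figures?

t_tx = L/R = 4936/4700000000 = 1.05021e-06 s.
t_prop = 10300000/191000000 = 0.0539267 s; RTT = 0.107853 s.
Cycle = t_tx + RTT = 0.107854 s.
Utilization = t_tx / cycle = 1.05021e-06/0.107854 = 0.000974 %.

0.000974 %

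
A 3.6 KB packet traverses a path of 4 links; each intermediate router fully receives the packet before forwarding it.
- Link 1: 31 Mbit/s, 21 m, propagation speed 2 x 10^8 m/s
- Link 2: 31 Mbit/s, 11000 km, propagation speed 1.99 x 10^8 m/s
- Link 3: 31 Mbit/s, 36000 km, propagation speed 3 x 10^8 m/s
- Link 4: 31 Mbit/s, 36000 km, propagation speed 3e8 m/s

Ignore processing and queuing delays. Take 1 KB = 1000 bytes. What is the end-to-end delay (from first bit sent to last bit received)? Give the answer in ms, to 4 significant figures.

299.0 ms

L = 28800 bits.
Transmission delay per hop = L/R = 28800/31000000 = 0.929032 ms; 4 hops → 3.71613 ms.
Propagation delays (d/s per hop): 0.000105, 55.2764, 120, 120 ms; sum = 295.276 ms.
End-to-end = 299.0 ms.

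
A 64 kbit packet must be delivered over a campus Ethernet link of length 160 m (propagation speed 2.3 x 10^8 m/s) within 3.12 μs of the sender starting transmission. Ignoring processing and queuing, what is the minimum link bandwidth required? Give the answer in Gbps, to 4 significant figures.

26.40 Gbps

Propagation delay = 160 / 2.3e+08 = 0.695652 μs.
Transmission budget = 3.12 − 0.695652 = 2.42435 μs.
R ≥ L / t_tx = 64000 bits / 2.42435e-06 s = 26.40 Gbps.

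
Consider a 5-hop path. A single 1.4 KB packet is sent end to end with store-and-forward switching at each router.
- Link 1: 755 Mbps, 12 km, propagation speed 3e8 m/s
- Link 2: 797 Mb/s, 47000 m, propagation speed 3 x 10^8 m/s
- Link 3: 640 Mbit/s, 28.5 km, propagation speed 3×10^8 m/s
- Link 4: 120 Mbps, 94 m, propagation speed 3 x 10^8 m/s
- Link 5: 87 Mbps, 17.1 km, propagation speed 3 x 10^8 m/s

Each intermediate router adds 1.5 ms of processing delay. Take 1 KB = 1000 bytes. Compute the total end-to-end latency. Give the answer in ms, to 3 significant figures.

6.62 ms

L = 11200 bits.
Transmission delays (L/R per hop): 0.0148344, 0.0140527, 0.0175, 0.0933333, 0.128736 ms; sum = 0.268456 ms.
Propagation delays (d/s per hop): 0.04, 0.156667, 0.095, 0.000313333, 0.057 ms; sum = 0.34898 ms.
Processing at 4 router(s): 4 × 1.5 ms = 6 ms.
End-to-end = 6.62 ms.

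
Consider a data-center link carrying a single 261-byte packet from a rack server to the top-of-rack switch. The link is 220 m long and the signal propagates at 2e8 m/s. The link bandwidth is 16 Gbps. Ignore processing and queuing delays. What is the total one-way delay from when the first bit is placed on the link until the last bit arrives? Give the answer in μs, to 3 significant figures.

1.23 μs

L = 261 × 8 = 2088 bits.
Transmission delay = L/R = 2088 / 16000000000 = 0.1305 μs.
Propagation delay = d/s = 220 m / 200000000 m/s = 1.1 μs.
Total = 1.23 μs.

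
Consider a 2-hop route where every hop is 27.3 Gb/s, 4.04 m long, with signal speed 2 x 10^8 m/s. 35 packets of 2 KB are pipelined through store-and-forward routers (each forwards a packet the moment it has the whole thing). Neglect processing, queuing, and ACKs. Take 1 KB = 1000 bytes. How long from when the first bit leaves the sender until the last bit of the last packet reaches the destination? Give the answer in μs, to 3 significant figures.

Per-hop transmission t_tx = L/R = 16000/27300000000 = 0.586081 μs.
Per-hop propagation t_prop = 4.04/200000000 = 0.0202 μs.
Pipeline fill: first packet needs 2·t_tx to clear all hops; remaining 34 packets each add one t_tx.
Total = (2+35-1)·t_tx + 2·t_prop = 36·0.586081 + 2·0.0202 = 21.1 μs.

21.1 μs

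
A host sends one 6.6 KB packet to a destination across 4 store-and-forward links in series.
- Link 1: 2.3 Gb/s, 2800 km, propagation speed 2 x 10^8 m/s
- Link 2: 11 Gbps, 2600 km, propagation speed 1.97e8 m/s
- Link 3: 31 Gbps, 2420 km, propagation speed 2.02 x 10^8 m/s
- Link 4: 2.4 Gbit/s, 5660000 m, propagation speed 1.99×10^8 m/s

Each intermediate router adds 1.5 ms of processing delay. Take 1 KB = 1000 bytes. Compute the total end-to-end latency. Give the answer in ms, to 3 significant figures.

72.2 ms

L = 52800 bits.
Transmission delays (L/R per hop): 0.0229565, 0.0048, 0.00170323, 0.022 ms; sum = 0.0514597 ms.
Propagation delays (d/s per hop): 14, 13.198, 11.9802, 28.4422 ms; sum = 67.6204 ms.
Processing at 3 router(s): 3 × 1.5 ms = 4.5 ms.
End-to-end = 72.2 ms.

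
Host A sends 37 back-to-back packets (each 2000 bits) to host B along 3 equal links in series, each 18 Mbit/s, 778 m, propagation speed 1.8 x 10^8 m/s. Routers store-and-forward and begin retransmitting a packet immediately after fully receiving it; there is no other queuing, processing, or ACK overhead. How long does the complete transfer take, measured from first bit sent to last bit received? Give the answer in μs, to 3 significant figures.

Per-hop transmission t_tx = L/R = 2000/18000000 = 111.111 μs.
Per-hop propagation t_prop = 778/180000000 = 4.32222 μs.
Pipeline fill: first packet needs 3·t_tx to clear all hops; remaining 36 packets each add one t_tx.
Total = (3+37-1)·t_tx + 3·t_prop = 39·111.111 + 3·4.32222 = 4350 μs.

4350 μs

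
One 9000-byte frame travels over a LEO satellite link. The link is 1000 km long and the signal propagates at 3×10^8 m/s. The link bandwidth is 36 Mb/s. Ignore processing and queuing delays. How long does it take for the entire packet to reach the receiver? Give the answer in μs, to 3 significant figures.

L = 9000 × 8 = 72000 bits.
Transmission delay = L/R = 72000 / 36000000 = 2000 μs.
Propagation delay = d/s = 1000000 m / 300000000 m/s = 3333.33 μs.
Total = 5330 μs.

5330 μs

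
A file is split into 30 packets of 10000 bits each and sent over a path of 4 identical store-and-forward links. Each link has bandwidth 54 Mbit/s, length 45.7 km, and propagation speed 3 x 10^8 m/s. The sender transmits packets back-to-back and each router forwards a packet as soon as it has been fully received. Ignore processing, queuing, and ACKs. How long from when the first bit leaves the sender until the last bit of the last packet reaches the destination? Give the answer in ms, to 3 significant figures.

6.72 ms

Per-hop transmission t_tx = L/R = 10000/54000000 = 0.185185 ms.
Per-hop propagation t_prop = 45700/300000000 = 0.152333 ms.
Pipeline fill: first packet needs 4·t_tx to clear all hops; remaining 29 packets each add one t_tx.
Total = (4+30-1)·t_tx + 4·t_prop = 33·0.185185 + 4·0.152333 = 6.72 ms.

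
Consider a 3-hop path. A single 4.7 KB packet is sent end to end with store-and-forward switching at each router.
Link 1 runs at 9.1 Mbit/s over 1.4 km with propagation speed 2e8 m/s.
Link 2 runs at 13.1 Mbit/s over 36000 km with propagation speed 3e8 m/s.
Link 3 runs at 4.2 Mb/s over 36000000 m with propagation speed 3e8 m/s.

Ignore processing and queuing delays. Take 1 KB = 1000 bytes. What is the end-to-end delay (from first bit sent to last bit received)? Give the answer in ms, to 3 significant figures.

256 ms

L = 37600 bits.
Transmission delays (L/R per hop): 4.13187, 2.87023, 8.95238 ms; sum = 15.9545 ms.
Propagation delays (d/s per hop): 0.007, 120, 120 ms; sum = 240.007 ms.
End-to-end = 256 ms.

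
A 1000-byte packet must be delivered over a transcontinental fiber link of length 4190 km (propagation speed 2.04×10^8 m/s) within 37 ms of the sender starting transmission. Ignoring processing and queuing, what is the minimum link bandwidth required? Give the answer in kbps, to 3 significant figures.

486 kbps

L = 8000 bits.
Propagation delay = 4190000 / 204000000 = 20.5392 ms.
Transmission budget = 37 − 20.5392 = 16.4608 ms.
R ≥ L / t_tx = 8000 bits / 0.0164608 s = 486 kbps.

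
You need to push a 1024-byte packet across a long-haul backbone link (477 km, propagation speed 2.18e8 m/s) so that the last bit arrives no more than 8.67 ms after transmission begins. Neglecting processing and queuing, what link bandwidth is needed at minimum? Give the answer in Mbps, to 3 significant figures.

L = 8192 bits.
Propagation delay = 477000 / 2.18e+08 = 2.18807 ms.
Transmission budget = 8.67 − 2.18807 = 6.48193 ms.
R ≥ L / t_tx = 8192 bits / 0.00648193 s = 1.26 Mbps.

1.26 Mbps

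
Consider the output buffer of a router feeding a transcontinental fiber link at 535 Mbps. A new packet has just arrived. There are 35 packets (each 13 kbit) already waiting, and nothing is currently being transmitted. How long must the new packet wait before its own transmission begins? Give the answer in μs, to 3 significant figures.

850 μs

Each queued packet: L/R = 13000/535000000 = 24.2991 μs.
35 queued → 850.467 μs.
Queuing delay = 850 μs.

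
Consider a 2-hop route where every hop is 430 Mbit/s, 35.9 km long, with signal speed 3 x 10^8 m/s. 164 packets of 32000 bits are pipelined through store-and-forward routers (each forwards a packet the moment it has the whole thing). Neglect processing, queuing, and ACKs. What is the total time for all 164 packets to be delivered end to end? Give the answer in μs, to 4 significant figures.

12520 μs

Per-hop transmission t_tx = L/R = 32000/430000000 = 74.4186 μs.
Per-hop propagation t_prop = 35900/300000000 = 119.667 μs.
Pipeline fill: first packet needs 2·t_tx to clear all hops; remaining 163 packets each add one t_tx.
Total = (2+164-1)·t_tx + 2·t_prop = 165·74.4186 + 2·119.667 = 12520 μs.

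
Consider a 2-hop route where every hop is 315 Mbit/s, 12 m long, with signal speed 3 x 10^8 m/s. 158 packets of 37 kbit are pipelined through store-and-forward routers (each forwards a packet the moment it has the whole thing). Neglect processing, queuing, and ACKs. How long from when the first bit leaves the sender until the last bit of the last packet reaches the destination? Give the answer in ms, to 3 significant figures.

Per-hop transmission t_tx = L/R = 37000/315000000 = 0.11746 ms.
Per-hop propagation t_prop = 12/300000000 = 4e-05 ms.
Pipeline fill: first packet needs 2·t_tx to clear all hops; remaining 157 packets each add one t_tx.
Total = (2+158-1)·t_tx + 2·t_prop = 159·0.11746 + 2·4e-05 = 18.7 ms.

18.7 ms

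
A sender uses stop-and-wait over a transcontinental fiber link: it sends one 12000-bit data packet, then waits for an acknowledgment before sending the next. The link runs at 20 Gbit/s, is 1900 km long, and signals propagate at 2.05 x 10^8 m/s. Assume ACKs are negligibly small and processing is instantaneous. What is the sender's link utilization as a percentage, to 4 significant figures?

t_tx = L/R = 12000/20000000000 = 6e-07 s.
t_prop = 1900000/2.05e+08 = 0.00926829 s; RTT = 0.0185366 s.
Cycle = t_tx + RTT = 0.0185372 s.
Utilization = t_tx / cycle = 6e-07/0.0185372 = 0.003237 %.

0.003237 %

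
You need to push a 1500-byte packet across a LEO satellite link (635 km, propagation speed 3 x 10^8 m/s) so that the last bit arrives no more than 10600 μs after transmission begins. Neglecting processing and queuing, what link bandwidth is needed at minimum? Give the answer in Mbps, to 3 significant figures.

L = 12000 bits.
Propagation delay = 635000 / 300000000 = 2116.67 μs.
Transmission budget = 10600 − 2116.67 = 8483.33 μs.
R ≥ L / t_tx = 12000 bits / 0.00848333 s = 1.41 Mbps.

1.41 Mbps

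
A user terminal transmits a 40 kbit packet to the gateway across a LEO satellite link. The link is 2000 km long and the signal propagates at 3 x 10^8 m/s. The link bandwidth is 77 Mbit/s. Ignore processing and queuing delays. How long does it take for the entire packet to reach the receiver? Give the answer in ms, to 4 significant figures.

7.186 ms

L = 40000 bits.
Transmission delay = L/R = 40000 / 77000000 = 0.519481 ms.
Propagation delay = d/s = 2000000 m / 300000000 m/s = 6.66667 ms.
Total = 7.186 ms.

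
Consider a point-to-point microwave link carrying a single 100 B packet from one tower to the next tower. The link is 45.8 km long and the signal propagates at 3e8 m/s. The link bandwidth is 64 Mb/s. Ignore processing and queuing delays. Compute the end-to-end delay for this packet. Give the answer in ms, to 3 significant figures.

0.165 ms

L = 100 × 8 = 800 bits.
Transmission delay = L/R = 800 / 64000000 = 0.0125 ms.
Propagation delay = d/s = 45800 m / 300000000 m/s = 0.152667 ms.
Total = 0.165 ms.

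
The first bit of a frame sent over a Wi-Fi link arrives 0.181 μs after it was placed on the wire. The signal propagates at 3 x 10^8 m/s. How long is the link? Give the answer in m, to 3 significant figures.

54.3 m

d = s × t_prop = 300000000 × 1.81e-07 = 54.3 m.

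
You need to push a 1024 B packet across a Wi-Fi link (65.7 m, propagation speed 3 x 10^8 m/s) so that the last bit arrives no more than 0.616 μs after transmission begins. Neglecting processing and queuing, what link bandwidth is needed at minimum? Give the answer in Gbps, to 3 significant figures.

L = 8192 bits.
Propagation delay = 65.7 / 300000000 = 0.219 μs.
Transmission budget = 0.616 − 0.219 = 0.397 μs.
R ≥ L / t_tx = 8192 bits / 3.97e-07 s = 20.6 Gbps.

20.6 Gbps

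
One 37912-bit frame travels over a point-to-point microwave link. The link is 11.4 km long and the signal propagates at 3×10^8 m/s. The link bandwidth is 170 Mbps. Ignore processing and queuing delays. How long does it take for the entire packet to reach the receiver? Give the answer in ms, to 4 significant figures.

Transmission delay = L/R = 37912 / 170000000 = 0.223012 ms.
Propagation delay = d/s = 11400 m / 300000000 m/s = 0.038 ms.
Total = 0.2610 ms.

0.2610 ms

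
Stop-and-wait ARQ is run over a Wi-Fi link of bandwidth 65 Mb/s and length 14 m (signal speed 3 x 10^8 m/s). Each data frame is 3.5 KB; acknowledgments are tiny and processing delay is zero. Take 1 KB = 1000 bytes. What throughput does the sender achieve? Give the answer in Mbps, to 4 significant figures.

64.99 Mbps

t_tx = L/R = 28000/65000000 = 0.000430769 s.
t_prop = 14/300000000 = 4.66667e-08 s; RTT = 9.33333e-08 s.
Cycle = t_tx + RTT = 0.000430863 s.
Throughput = L / cycle = 28000 / 0.000430863 = 64.99 Mbps.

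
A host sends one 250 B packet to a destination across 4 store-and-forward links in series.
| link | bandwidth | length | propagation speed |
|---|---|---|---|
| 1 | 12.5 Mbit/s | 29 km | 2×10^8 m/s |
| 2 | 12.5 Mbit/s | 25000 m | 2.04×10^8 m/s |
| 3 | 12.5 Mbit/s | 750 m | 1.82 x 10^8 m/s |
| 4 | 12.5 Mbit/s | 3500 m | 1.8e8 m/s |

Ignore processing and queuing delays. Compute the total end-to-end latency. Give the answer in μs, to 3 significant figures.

931 μs

L = 250 × 8 = 2000 bits.
Transmission delay per hop = L/R = 2000/12500000 = 160 μs; 4 hops → 640 μs.
Propagation delays (d/s per hop): 145, 122.549, 4.12088, 19.4444 μs; sum = 291.114 μs.
End-to-end = 931 μs.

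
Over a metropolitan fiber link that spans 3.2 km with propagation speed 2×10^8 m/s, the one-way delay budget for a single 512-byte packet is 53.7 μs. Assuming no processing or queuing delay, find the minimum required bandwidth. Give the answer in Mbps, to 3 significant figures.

109 Mbps

L = 4096 bits.
Propagation delay = 3200 / 200000000 = 16 μs.
Transmission budget = 53.7 − 16 = 37.7 μs.
R ≥ L / t_tx = 4096 bits / 3.77e-05 s = 109 Mbps.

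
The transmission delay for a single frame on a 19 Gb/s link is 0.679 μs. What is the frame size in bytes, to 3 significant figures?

1610 bytes

L = R × t_tx = 19000000000 b/s × 6.79e-07 s = 12901 bits.
In bytes: 12901 / 8 = 1610 bytes.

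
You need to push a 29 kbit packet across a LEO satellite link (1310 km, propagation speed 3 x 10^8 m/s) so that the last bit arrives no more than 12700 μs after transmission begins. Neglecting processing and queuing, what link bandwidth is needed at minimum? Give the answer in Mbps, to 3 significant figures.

Propagation delay = 1310000 / 300000000 = 4366.67 μs.
Transmission budget = 12700 − 4366.67 = 8333.33 μs.
R ≥ L / t_tx = 29000 bits / 0.00833333 s = 3.48 Mbps.

3.48 Mbps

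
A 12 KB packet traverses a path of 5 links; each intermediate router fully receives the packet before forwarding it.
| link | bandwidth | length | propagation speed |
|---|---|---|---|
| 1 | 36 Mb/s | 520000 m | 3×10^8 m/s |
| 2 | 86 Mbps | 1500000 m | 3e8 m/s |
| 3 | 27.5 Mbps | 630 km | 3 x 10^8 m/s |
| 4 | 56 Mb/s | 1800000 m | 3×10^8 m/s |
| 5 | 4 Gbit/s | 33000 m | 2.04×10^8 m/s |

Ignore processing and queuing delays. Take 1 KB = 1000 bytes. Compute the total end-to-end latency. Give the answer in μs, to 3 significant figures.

L = 96000 bits.
Transmission delays (L/R per hop): 2666.67, 1116.28, 3490.91, 1714.29, 24 μs; sum = 9012.14 μs.
Propagation delays (d/s per hop): 1733.33, 5000, 2100, 6000, 161.765 μs; sum = 14995.1 μs.
End-to-end = 24000 μs.

24000 μs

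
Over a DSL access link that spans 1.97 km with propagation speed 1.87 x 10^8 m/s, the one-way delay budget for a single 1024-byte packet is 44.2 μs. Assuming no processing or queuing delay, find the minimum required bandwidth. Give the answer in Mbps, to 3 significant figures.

L = 8192 bits.
Propagation delay = 1970 / 187000000 = 10.5348 μs.
Transmission budget = 44.2 − 10.5348 = 33.6652 μs.
R ≥ L / t_tx = 8192 bits / 3.36652e-05 s = 243 Mbps.

243 Mbps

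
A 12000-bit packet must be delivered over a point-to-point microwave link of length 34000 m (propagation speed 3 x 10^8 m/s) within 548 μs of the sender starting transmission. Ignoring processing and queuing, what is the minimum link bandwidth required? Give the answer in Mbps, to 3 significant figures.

Propagation delay = 34000 / 300000000 = 113.333 μs.
Transmission budget = 548 − 113.333 = 434.667 μs.
R ≥ L / t_tx = 12000 bits / 0.000434667 s = 27.6 Mbps.

27.6 Mbps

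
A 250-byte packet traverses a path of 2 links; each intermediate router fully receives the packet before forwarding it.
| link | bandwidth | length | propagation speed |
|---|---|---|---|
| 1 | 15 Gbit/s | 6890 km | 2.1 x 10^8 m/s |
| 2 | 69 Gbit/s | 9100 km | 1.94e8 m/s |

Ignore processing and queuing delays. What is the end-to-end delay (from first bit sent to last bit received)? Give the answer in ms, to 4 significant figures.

L = 250 × 8 = 2000 bits.
Transmission delays (L/R per hop): 0.000133333, 2.89855e-05 ms; sum = 0.000162319 ms.
Propagation delays (d/s per hop): 32.8095, 46.9072 ms; sum = 79.7167 ms.
End-to-end = 79.72 ms.

79.72 ms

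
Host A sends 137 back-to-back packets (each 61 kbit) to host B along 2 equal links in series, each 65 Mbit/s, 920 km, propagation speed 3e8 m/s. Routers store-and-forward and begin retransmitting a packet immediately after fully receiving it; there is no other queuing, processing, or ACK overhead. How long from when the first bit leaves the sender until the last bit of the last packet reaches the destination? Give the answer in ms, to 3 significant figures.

136 ms

Per-hop transmission t_tx = L/R = 61000/65000000 = 0.938462 ms.
Per-hop propagation t_prop = 920000/300000000 = 3.06667 ms.
Pipeline fill: first packet needs 2·t_tx to clear all hops; remaining 136 packets each add one t_tx.
Total = (2+137-1)·t_tx + 2·t_prop = 138·0.938462 + 2·3.06667 = 136 ms.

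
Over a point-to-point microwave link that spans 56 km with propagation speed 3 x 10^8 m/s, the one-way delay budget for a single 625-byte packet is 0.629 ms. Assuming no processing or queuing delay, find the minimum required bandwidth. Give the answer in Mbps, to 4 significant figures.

L = 5000 bits.
Propagation delay = 56000 / 300000000 = 0.186667 ms.
Transmission budget = 0.629 − 0.186667 = 0.442333 ms.
R ≥ L / t_tx = 5000 bits / 0.000442333 s = 11.30 Mbps.

11.30 Mbps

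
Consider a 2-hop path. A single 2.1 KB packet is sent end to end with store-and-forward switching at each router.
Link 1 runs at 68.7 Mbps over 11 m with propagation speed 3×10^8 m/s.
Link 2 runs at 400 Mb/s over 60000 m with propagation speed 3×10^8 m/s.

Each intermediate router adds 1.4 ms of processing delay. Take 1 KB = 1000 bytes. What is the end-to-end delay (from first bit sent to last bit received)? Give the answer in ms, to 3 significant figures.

1.89 ms

L = 16800 bits.
Transmission delays (L/R per hop): 0.244541, 0.042 ms; sum = 0.286541 ms.
Propagation delays (d/s per hop): 3.66667e-05, 0.2 ms; sum = 0.200037 ms.
Processing at 1 router(s): 1 × 1.4 ms = 1.4 ms.
End-to-end = 1.89 ms.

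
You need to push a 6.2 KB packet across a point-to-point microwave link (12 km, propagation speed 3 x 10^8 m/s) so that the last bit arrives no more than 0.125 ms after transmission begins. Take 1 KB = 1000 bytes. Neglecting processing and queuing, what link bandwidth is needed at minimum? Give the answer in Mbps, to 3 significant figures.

584 Mbps

L = 49600 bits.
Propagation delay = 12000 / 300000000 = 0.04 ms.
Transmission budget = 0.125 − 0.04 = 0.085 ms.
R ≥ L / t_tx = 49600 bits / 8.5e-05 s = 584 Mbps.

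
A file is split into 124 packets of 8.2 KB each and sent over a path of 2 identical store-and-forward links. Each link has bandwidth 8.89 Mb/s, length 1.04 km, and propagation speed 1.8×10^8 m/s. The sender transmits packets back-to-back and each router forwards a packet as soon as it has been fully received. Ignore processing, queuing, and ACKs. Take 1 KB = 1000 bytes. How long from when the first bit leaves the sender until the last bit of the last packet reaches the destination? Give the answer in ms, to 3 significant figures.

Per-hop transmission t_tx = L/R = 65600/8890000 = 7.37908 ms.
Per-hop propagation t_prop = 1040/180000000 = 0.00577778 ms.
Pipeline fill: first packet needs 2·t_tx to clear all hops; remaining 123 packets each add one t_tx.
Total = (2+124-1)·t_tx + 2·t_prop = 125·7.37908 + 2·0.00577778 = 922 ms.

922 ms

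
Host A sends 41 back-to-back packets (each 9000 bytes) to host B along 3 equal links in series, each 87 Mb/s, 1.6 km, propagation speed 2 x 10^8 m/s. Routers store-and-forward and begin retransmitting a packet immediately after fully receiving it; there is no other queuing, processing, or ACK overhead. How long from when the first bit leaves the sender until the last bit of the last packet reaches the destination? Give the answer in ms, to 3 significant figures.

Per-hop transmission t_tx = L/R = 72000/87000000 = 0.827586 ms.
Per-hop propagation t_prop = 1600/200000000 = 0.008 ms.
Pipeline fill: first packet needs 3·t_tx to clear all hops; remaining 40 packets each add one t_tx.
Total = (3+41-1)·t_tx + 3·t_prop = 43·0.827586 + 3·0.008 = 35.6 ms.

35.6 ms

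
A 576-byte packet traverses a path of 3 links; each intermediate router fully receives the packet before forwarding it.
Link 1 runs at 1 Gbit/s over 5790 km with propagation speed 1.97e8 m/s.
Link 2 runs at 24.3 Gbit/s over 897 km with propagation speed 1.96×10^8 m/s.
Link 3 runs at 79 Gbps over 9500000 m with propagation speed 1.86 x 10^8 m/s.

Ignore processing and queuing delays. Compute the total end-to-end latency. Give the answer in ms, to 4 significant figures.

L = 576 × 8 = 4608 bits.
Transmission delays (L/R per hop): 0.004608, 0.00018963, 5.83291e-05 ms; sum = 0.00485596 ms.
Propagation delays (d/s per hop): 29.3909, 4.57653, 51.0753 ms; sum = 85.0427 ms.
End-to-end = 85.05 ms.

85.05 ms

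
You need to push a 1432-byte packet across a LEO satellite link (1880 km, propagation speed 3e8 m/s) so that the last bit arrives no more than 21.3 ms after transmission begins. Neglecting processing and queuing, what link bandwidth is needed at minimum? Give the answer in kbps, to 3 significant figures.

762 kbps

L = 11456 bits.
Propagation delay = 1880000 / 300000000 = 6.26667 ms.
Transmission budget = 21.3 − 6.26667 = 15.0333 ms.
R ≥ L / t_tx = 11456 bits / 0.0150333 s = 762 kbps.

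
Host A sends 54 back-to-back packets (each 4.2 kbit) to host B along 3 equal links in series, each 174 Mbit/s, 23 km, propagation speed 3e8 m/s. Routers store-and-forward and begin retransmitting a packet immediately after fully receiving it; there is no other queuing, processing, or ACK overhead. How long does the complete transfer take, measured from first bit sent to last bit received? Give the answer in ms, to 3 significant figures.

1.58 ms

Per-hop transmission t_tx = L/R = 4200/174000000 = 0.0241379 ms.
Per-hop propagation t_prop = 23000/300000000 = 0.0766667 ms.
Pipeline fill: first packet needs 3·t_tx to clear all hops; remaining 53 packets each add one t_tx.
Total = (3+54-1)·t_tx + 3·t_prop = 56·0.0241379 + 3·0.0766667 = 1.58 ms.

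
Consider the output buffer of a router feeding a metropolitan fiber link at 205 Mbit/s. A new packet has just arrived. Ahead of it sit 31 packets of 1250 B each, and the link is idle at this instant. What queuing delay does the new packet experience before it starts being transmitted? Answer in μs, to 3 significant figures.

1510 μs

Each queued packet: L/R = 10000/205000000 = 48.7805 μs.
31 queued → 1512.2 μs.
Queuing delay = 1510 μs.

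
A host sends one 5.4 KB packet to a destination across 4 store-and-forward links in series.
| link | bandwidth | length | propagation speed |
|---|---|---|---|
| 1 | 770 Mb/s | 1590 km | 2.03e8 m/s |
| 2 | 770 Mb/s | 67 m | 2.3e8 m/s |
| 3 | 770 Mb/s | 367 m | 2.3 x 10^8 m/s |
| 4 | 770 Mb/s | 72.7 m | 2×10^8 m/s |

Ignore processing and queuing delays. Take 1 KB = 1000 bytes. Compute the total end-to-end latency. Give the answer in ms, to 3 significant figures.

L = 43200 bits.
Transmission delay per hop = L/R = 43200/770000000 = 0.0561039 ms; 4 hops → 0.224416 ms.
Propagation delays (d/s per hop): 7.83251, 0.000291304, 0.00159565, 0.0003635 ms; sum = 7.83476 ms.
End-to-end = 8.06 ms.

8.06 ms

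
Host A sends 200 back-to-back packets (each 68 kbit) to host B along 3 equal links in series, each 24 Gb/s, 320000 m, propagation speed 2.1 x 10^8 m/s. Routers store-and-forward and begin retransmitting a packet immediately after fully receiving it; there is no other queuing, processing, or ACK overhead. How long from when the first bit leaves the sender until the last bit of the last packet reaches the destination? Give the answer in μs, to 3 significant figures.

5140 μs

Per-hop transmission t_tx = L/R = 68000/24000000000 = 2.83333 μs.
Per-hop propagation t_prop = 320000/210000000 = 1523.81 μs.
Pipeline fill: first packet needs 3·t_tx to clear all hops; remaining 199 packets each add one t_tx.
Total = (3+200-1)·t_tx + 3·t_prop = 202·2.83333 + 3·1523.81 = 5140 μs.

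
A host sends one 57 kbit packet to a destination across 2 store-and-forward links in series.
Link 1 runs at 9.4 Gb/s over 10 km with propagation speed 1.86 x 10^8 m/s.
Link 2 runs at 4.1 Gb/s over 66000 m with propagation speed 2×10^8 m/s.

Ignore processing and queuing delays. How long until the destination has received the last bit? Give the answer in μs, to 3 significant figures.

L = 57000 bits.
Transmission delays (L/R per hop): 6.06383, 13.9024 μs; sum = 19.9663 μs.
Propagation delays (d/s per hop): 53.7634, 330 μs; sum = 383.763 μs.
End-to-end = 404 μs.

404 μs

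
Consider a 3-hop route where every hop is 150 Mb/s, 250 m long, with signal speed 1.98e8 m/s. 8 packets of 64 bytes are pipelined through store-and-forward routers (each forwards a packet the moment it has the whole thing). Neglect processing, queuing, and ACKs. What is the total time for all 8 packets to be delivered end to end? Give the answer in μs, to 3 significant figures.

37.9 μs

Per-hop transmission t_tx = L/R = 512/150000000 = 3.41333 μs.
Per-hop propagation t_prop = 250/198000000 = 1.26263 μs.
Pipeline fill: first packet needs 3·t_tx to clear all hops; remaining 7 packets each add one t_tx.
Total = (3+8-1)·t_tx + 3·t_prop = 10·3.41333 + 3·1.26263 = 37.9 μs.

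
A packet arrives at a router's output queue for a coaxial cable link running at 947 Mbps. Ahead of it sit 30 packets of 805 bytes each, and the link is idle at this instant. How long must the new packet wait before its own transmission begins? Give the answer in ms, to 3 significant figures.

Each queued packet: L/R = 6440/947000000 = 0.00680042 ms.
30 queued → 0.204013 ms.
Queuing delay = 0.204 ms.

0.204 ms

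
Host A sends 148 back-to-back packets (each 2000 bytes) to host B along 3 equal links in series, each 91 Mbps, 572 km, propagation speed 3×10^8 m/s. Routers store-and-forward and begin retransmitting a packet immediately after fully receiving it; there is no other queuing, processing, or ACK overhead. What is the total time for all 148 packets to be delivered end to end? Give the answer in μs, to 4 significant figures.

Per-hop transmission t_tx = L/R = 16000/91000000 = 175.824 μs.
Per-hop propagation t_prop = 572000/300000000 = 1906.67 μs.
Pipeline fill: first packet needs 3·t_tx to clear all hops; remaining 147 packets each add one t_tx.
Total = (3+148-1)·t_tx + 3·t_prop = 150·175.824 + 3·1906.67 = 32090 μs.

32090 μs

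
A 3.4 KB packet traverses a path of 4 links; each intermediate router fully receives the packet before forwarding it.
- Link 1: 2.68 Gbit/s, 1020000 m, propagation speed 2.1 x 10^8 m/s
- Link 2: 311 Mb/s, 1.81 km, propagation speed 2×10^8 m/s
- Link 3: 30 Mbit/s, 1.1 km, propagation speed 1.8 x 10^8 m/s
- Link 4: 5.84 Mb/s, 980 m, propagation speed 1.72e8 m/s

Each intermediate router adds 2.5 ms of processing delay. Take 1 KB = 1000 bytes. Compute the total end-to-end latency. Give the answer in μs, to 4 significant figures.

L = 27200 bits.
Transmission delays (L/R per hop): 10.1493, 87.4598, 906.667, 4657.53 μs; sum = 5661.81 μs.
Propagation delays (d/s per hop): 4857.14, 9.05, 6.11111, 5.69767 μs; sum = 4878 μs.
Processing at 3 router(s): 3 × 2.5 ms = 7500 μs.
End-to-end = 18040 μs.

18040 μs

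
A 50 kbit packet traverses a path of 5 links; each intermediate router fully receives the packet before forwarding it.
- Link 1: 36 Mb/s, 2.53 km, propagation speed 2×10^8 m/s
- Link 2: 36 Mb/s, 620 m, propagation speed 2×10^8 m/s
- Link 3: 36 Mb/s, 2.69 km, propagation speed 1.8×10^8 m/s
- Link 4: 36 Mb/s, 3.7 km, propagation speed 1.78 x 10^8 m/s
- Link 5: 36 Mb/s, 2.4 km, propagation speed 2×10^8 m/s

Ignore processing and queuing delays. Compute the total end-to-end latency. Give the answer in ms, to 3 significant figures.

7.01 ms

L = 50000 bits.
Transmission delay per hop = L/R = 50000/36000000 = 1.38889 ms; 5 hops → 6.94444 ms.
Propagation delays (d/s per hop): 0.01265, 0.0031, 0.0149444, 0.0207865, 0.012 ms; sum = 0.063481 ms.
End-to-end = 7.01 ms.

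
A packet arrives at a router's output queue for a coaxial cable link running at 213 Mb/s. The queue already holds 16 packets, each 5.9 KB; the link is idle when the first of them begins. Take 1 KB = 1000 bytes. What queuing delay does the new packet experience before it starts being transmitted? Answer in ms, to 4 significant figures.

3.546 ms

Each queued packet: L/R = 47200/213000000 = 0.221596 ms.
16 queued → 3.54554 ms.
Queuing delay = 3.546 ms.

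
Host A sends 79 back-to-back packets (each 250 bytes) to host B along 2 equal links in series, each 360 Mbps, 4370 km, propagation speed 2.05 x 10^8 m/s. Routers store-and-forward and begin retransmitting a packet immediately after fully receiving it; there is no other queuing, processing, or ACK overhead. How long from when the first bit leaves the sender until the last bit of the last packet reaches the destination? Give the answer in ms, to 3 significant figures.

43.1 ms

Per-hop transmission t_tx = L/R = 2000/360000000 = 0.00555556 ms.
Per-hop propagation t_prop = 4370000/2.05e+08 = 21.3171 ms.
Pipeline fill: first packet needs 2·t_tx to clear all hops; remaining 78 packets each add one t_tx.
Total = (2+79-1)·t_tx + 2·t_prop = 80·0.00555556 + 2·21.3171 = 43.1 ms.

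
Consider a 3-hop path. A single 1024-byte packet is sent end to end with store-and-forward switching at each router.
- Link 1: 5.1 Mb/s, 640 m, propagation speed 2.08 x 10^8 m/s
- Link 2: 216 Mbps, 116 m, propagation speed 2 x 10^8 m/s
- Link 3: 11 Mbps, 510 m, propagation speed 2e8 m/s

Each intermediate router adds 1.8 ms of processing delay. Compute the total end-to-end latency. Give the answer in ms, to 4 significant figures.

L = 1024 × 8 = 8192 bits.
Transmission delays (L/R per hop): 1.60627, 0.0379259, 0.744727 ms; sum = 2.38893 ms.
Propagation delays (d/s per hop): 0.00307692, 0.00058, 0.00255 ms; sum = 0.00620692 ms.
Processing at 2 router(s): 2 × 1.8 ms = 3.6 ms.
End-to-end = 5.995 ms.

5.995 ms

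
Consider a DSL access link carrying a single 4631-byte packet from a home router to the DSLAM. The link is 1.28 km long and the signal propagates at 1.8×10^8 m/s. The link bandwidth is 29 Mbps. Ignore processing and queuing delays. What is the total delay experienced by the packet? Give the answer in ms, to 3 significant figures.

L = 4631 × 8 = 37048 bits.
Transmission delay = L/R = 37048 / 29000000 = 1.27752 ms.
Propagation delay = d/s = 1280 m / 180000000 m/s = 0.00711111 ms.
Total = 1.28 ms.

1.28 ms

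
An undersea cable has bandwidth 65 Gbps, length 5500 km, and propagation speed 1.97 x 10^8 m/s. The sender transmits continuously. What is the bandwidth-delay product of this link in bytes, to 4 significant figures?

226800000 bytes

Propagation delay = 5500000 / 197000000 = 0.0279188 s.
BDP = R × t_prop = 65000000000 × 0.0279188 = 1814720000 bits.
In bytes: 1814720000/8 = 226800000 bytes.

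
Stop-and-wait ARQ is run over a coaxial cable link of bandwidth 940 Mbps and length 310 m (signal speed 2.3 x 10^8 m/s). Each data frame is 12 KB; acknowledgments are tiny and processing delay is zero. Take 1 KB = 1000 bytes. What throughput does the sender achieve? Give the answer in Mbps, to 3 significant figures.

916 Mbps

t_tx = L/R = 96000/940000000 = 0.000102128 s.
t_prop = 310/2.3e+08 = 1.34783e-06 s; RTT = 2.69565e-06 s.
Cycle = t_tx + RTT = 0.000104823 s.
Throughput = L / cycle = 96000 / 0.000104823 = 916 Mbps.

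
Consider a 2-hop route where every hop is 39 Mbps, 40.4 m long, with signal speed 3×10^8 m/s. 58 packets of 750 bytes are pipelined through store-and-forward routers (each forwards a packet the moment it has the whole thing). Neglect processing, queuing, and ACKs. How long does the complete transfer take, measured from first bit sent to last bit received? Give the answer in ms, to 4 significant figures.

Per-hop transmission t_tx = L/R = 6000/39000000 = 0.153846 ms.
Per-hop propagation t_prop = 40.4/300000000 = 0.000134667 ms.
Pipeline fill: first packet needs 2·t_tx to clear all hops; remaining 57 packets each add one t_tx.
Total = (2+58-1)·t_tx + 2·t_prop = 59·0.153846 + 2·0.000134667 = 9.077 ms.

9.077 ms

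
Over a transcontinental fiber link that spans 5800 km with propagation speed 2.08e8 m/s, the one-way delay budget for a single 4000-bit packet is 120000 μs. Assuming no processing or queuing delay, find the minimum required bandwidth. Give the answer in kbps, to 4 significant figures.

Propagation delay = 5800000 / 208000000 = 27884.6 μs.
Transmission budget = 120000 − 27884.6 = 92115.4 μs.
R ≥ L / t_tx = 4000 bits / 0.0921154 s = 43.42 kbps.

43.42 kbps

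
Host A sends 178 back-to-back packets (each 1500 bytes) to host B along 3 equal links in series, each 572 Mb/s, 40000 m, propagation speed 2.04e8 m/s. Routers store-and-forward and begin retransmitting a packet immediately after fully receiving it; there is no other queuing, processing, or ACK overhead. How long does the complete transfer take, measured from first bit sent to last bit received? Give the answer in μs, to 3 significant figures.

4360 μs

Per-hop transmission t_tx = L/R = 12000/572000000 = 20.979 μs.
Per-hop propagation t_prop = 40000/204000000 = 196.078 μs.
Pipeline fill: first packet needs 3·t_tx to clear all hops; remaining 177 packets each add one t_tx.
Total = (3+178-1)·t_tx + 3·t_prop = 180·20.979 + 3·196.078 = 4360 μs.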